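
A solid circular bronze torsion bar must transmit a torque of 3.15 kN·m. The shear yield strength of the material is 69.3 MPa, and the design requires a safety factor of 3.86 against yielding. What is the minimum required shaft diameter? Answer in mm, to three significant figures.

d = 96.3 mm

Allowable shear stress τ_allow = 69.3/3.86 = 17.95 MPa.
For a solid shaft τ = 16T/(πd³), so d³ = 16T/(π τ_allow) = 16×3150000/(π×17.95) = 893600 mm³.
d = (893600)^(1/3) = 96.32 mm.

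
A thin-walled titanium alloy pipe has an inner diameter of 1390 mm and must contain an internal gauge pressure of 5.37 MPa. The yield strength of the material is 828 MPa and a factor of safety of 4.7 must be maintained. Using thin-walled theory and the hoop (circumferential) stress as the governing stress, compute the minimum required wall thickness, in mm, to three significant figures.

σ_allow = 828/4.7 = 176.2 MPa.
Hoop stress σ_h = pD/(2t), so t = pD/(2σ_allow) = 5.37×1390/(2×176.2) = 21.18 mm.

t = 21.2 mm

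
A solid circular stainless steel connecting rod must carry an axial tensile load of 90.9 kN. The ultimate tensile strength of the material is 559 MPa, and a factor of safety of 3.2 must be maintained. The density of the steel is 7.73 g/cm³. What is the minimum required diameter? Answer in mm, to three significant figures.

d = 25.7 mm

Allowable stress σ_allow = 559/3.2 = 174.7 MPa.
Required area A = F/σ_allow = 90900/174.7 = 520.4 mm².
A = πd²/4 → d = √(4A/π) = 25.74 mm.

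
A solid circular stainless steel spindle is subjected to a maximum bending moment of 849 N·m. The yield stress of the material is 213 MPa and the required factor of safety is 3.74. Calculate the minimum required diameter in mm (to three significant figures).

d = 53.3 mm

σ_allow = 213/3.74 = 56.95 MPa.
For a solid circular section σ = 32M/(πd³), so d³ = 32M/(π σ_allow) = 32×849000/(π×56.95) = 151800 mm³.
d = 53.35 mm.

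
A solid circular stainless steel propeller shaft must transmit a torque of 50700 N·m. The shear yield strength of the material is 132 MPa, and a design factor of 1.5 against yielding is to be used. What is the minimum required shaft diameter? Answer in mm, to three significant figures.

d = 143 mm

Allowable shear stress τ_allow = 132/1.5 = 88.00 MPa.
For a solid shaft τ = 16T/(πd³), so d³ = 16T/(π τ_allow) = 16×5.0700×10^7/(π×88.00) = 2.934×10^6 mm³.
d = (2.934×10^6)^(1/3) = 143.2 mm.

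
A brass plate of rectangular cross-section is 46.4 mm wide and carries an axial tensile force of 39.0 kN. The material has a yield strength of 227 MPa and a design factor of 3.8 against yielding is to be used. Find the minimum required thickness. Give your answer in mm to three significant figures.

t = 14.1 mm

σ_allow = 227/3.8 = 59.74 MPa.
Required area A = F/σ_allow = 39000/59.74 = 652.9 mm².
t = A/w = 652.9/46.4 = 14.07 mm.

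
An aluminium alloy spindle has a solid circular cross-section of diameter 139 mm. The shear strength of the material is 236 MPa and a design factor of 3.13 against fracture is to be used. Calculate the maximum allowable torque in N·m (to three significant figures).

τ_allow = 236/3.13 = 75.40 MPa.
For a solid shaft T_allow = τ_allow·πd³/16; πd³/16 = π×139³/16 = 527300 mm³.
T_allow = 75.40×527300 = 3.976×10^7 N·mm = 39760 N·m.

T_allow = 39800 N·m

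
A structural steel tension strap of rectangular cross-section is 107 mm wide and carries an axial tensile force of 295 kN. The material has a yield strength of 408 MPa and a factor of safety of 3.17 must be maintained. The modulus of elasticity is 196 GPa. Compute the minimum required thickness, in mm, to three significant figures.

σ_allow = 408/3.17 = 128.7 MPa.
Required area A = F/σ_allow = 295000/128.7 = 2292 mm².
t = A/w = 2292/107 = 21.42 mm.

t = 21.4 mm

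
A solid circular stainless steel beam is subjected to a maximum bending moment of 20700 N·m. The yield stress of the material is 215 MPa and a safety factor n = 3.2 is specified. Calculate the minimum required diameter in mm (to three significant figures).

σ_allow = 215/3.2 = 67.19 MPa.
For a solid circular section σ = 32M/(πd³), so d³ = 32M/(π σ_allow) = 32×2.0700×10^7/(π×67.19) = 3.138×10^6 mm³.
d = 146.4 mm.

d = 146 mm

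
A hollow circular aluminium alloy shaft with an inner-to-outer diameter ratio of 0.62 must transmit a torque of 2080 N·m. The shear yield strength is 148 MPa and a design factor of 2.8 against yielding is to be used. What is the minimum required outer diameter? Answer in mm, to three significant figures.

d_o = 61.7 mm

τ_allow = 148/2.8 = 52.86 MPa.
For a hollow shaft τ = 16T/[πd_o³(1−k⁴)] with k = 0.62, so 1−k⁴ = 0.8522.
d_o³ = 16T/[π τ_allow (1−k⁴)] = 16×2080000/(π×52.86×0.8522) = 235200 mm³.
d_o = 61.72 mm.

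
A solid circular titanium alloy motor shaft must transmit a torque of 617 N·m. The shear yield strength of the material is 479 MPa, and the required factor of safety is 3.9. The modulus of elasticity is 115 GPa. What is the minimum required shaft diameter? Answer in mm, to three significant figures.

Allowable shear stress τ_allow = 479/3.9 = 122.8 MPa.
For a solid shaft τ = 16T/(πd³), so d³ = 16T/(π τ_allow) = 16×617000/(π×122.8) = 25580 mm³.
d = (25580)^(1/3) = 29.47 mm.

d = 29.5 mm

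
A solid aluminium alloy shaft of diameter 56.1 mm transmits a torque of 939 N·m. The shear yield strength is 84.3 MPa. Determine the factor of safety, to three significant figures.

n = 3.11

τ = 16T/(πd³) = 16×939000/(π×56.1³) = 27.09 MPa.
n = τ_limit/τ = 84.3/27.09 = 3.112.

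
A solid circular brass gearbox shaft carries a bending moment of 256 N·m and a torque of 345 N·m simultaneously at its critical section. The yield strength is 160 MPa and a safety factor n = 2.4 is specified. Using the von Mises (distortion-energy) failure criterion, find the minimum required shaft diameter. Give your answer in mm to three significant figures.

d = 39.2 mm

σ_allow = σ_y/n = 160/2.4 = 66.67 MPa.
For a solid shaft σ_b = 32M/(πd³) and τ = 16T/(πd³), so the von Mises stress is σ' = (16/πd³)·√(4M²+3T²).
√(4M²+3T²) = √(4×(256000)² + 3×(345000)²) = 786900 N·mm.
d³ = 16×786900/(π×66.67) = 60120 mm³.
d = 39.17 mm.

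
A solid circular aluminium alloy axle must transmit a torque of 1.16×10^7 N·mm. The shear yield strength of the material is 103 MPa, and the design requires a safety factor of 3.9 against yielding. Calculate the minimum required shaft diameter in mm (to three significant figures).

Allowable shear stress τ_allow = 103/3.9 = 26.41 MPa.
For a solid shaft τ = 16T/(πd³), so d³ = 16T/(π τ_allow) = 16×1.1600×10^7/(π×26.41) = 2.237×10^6 mm³.
d = (2.237×10^6)^(1/3) = 130.8 mm.

d = 131 mm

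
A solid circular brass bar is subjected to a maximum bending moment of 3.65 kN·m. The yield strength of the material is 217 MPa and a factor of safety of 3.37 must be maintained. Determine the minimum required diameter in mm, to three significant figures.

σ_allow = 217/3.37 = 64.39 MPa.
For a solid circular section σ = 32M/(πd³), so d³ = 32M/(π σ_allow) = 32×3650000/(π×64.39) = 577400 mm³.
d = 83.27 mm.

d = 83.3 mm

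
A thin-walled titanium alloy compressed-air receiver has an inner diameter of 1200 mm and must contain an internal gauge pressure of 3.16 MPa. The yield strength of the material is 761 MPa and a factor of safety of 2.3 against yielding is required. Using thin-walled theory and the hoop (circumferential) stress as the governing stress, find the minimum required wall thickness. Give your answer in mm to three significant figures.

σ_allow = 761/2.3 = 330.9 MPa.
Hoop stress σ_h = pD/(2t), so t = pD/(2σ_allow) = 3.16×1200/(2×330.9) = 5.730 mm.

t = 5.73 mm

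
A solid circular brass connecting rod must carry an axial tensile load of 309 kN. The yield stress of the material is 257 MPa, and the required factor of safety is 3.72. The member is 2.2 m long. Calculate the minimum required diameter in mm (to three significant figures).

Allowable stress σ_allow = 257/3.72 = 69.09 MPa.
Required area A = F/σ_allow = 309000/69.09 = 4473 mm².
A = πd²/4 → d = √(4A/π) = 75.46 mm.

d = 75.5 mm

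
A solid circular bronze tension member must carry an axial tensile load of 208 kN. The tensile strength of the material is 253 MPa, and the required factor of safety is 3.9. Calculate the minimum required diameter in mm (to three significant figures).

d = 63.9 mm

Allowable stress σ_allow = 253/3.9 = 64.87 MPa.
Required area A = F/σ_allow = 208000/64.87 = 3206 mm².
A = πd²/4 → d = √(4A/π) = 63.89 mm.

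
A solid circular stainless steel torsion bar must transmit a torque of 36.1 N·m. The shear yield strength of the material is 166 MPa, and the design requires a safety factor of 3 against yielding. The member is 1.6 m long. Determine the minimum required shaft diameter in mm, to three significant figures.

d = 14.9 mm

Allowable shear stress τ_allow = 166/3 = 55.33 MPa.
For a solid shaft τ = 16T/(πd³), so d³ = 16T/(π τ_allow) = 16×36100/(π×55.33) = 3323 mm³.
d = (3323)^(1/3) = 14.92 mm.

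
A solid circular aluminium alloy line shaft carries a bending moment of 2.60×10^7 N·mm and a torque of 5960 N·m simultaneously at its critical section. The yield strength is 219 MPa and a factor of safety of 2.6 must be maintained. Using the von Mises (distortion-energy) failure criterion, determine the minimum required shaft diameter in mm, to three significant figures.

d = 147 mm

σ_allow = σ_y/n = 219/2.6 = 84.23 MPa.
For a solid shaft σ_b = 32M/(πd³) and τ = 16T/(πd³), so the von Mises stress is σ' = (16/πd³)·√(4M²+3T²).
√(4M²+3T²) = √(4×(2.600×10^7)² + 3×(5.960×10^6)²) = 5.301×10^7 N·mm.
d³ = 16×5.301×10^7/(π×84.23) = 3.206×10^6 mm³.
d = 147.4 mm.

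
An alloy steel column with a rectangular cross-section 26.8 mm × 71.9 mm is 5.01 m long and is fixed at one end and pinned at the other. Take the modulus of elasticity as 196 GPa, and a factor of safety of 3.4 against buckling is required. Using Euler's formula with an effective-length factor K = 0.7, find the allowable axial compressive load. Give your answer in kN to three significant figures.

P_allow = 5.34 kN

Buckling occurs about the weak axis: I_min = h·b³/12 = 71.9×26.8³/12 = 115300 mm⁴ (b = 26.8 mm is the smaller dimension).
Effective length L_e = KL = 0.7×5.01 m = 3507 mm.
Euler critical load P_cr = π²EI/L_e² = π²×196000×115300/3507² = 18140 N.
P_allow = P_cr/n = 18140/3.4 = 5335 N.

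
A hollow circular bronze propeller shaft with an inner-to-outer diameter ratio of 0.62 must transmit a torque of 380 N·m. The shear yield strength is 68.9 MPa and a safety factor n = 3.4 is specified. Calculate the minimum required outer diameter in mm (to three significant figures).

τ_allow = 68.9/3.4 = 20.26 MPa.
For a hollow shaft τ = 16T/[πd_o³(1−k⁴)] with k = 0.62, so 1−k⁴ = 0.8522.
d_o³ = 16T/[π τ_allow (1−k⁴)] = 16×380000/(π×20.26×0.8522) = 112100 mm³.
d_o = 48.21 mm.

d_o = 48.2 mm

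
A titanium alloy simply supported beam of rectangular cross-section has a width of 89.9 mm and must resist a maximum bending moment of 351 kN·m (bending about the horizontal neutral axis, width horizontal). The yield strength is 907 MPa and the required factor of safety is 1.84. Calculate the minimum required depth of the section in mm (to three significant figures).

h = 218 mm

σ_allow = 907/1.84 = 492.9 MPa.
For a rectangular section σ = 6M/(bh²), so h² = 6M/(b σ_allow) = 6×3.5100×10^8/(89.9×492.9) = 47520 mm².
h = 218.0 mm.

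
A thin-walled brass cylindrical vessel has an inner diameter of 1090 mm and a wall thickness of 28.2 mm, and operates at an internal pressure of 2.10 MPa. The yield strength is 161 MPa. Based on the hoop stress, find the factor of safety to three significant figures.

n = 3.97

σ_h = pD/(2t) = 2.10×1090/(2×28.2) = 40.59 MPa.
n = 161/40.59 = 3.967.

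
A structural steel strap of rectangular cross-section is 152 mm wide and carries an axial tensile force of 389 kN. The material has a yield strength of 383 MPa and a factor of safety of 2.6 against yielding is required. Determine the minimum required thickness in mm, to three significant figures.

t = 17.4 mm

σ_allow = 383/2.6 = 147.3 MPa.
Required area A = F/σ_allow = 389000/147.3 = 2641 mm².
t = A/w = 2641/152 = 17.37 mm.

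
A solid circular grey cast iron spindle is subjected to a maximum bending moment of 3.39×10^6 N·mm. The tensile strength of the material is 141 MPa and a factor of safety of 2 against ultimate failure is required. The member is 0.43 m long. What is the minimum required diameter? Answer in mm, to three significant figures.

d = 78.8 mm

σ_allow = 141/2 = 70.50 MPa.
For a solid circular section σ = 32M/(πd³), so d³ = 32M/(π σ_allow) = 32×3390000/(π×70.50) = 489800 mm³.
d = 78.83 mm.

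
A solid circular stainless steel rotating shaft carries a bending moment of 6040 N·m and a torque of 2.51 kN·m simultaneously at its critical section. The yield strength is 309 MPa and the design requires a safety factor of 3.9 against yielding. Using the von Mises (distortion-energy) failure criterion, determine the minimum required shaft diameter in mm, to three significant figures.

σ_allow = σ_y/n = 309/3.9 = 79.23 MPa.
For a solid shaft σ_b = 32M/(πd³) and τ = 16T/(πd³), so the von Mises stress is σ' = (16/πd³)·√(4M²+3T²).
√(4M²+3T²) = √(4×(6.040×10^6)² + 3×(2.510×10^6)²) = 1.284×10^7 N·mm.
d³ = 16×1.284×10^7/(π×79.23) = 825300 mm³.
d = 93.80 mm.

d = 93.8 mm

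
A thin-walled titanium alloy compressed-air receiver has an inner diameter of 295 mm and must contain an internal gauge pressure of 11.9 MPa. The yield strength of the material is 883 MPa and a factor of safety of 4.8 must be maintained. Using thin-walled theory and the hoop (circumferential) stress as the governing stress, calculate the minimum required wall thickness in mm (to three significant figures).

t = 9.54 mm

σ_allow = 883/4.8 = 184.0 MPa.
Hoop stress σ_h = pD/(2t), so t = pD/(2σ_allow) = 11.9×295/(2×184.0) = 9.542 mm.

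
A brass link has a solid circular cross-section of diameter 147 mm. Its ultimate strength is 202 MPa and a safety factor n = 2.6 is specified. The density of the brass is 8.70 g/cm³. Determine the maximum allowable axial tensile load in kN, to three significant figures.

F_allow = 1320 kN

σ_allow = 202/2.6 = 77.69 MPa.
A = πd²/4 = π×147²/4 = 16970 mm².
F_allow = σ_allow × A = 77.69×16970 = 1.319×10^6 N.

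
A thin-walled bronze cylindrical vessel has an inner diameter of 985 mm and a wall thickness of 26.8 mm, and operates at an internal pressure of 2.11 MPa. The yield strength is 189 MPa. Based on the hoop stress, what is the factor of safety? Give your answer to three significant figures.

n = 4.87

σ_h = pD/(2t) = 2.11×985/(2×26.8) = 38.78 MPa.
n = 189/38.78 = 4.874.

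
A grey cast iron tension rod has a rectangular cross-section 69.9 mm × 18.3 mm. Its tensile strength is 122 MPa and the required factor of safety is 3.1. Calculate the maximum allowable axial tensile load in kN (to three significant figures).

σ_allow = 122/3.1 = 39.35 MPa.
A = 69.9×18.3 = 1279 mm².
F_allow = σ_allow × A = 39.35×1279 = 50340 N.

F_allow = 50.3 kN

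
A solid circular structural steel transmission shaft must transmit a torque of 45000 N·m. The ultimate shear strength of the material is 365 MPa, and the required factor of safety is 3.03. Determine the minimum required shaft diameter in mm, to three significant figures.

Allowable shear stress τ_allow = 365/3.03 = 120.5 MPa.
For a solid shaft τ = 16T/(πd³), so d³ = 16T/(π τ_allow) = 16×4.5000×10^7/(π×120.5) = 1.903×10^6 mm³.
d = (1.903×10^6)^(1/3) = 123.9 mm.

d = 124 mm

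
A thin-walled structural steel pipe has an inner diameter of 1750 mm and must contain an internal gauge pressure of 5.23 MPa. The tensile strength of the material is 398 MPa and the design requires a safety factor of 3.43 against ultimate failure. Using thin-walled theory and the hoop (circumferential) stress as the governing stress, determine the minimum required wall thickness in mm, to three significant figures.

t = 39.4 mm

σ_allow = 398/3.43 = 116.0 MPa.
Hoop stress σ_h = pD/(2t), so t = pD/(2σ_allow) = 5.23×1750/(2×116.0) = 39.44 mm.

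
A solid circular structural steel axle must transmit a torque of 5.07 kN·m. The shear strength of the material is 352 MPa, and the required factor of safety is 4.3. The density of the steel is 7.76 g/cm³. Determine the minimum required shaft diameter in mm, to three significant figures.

Allowable shear stress τ_allow = 352/4.3 = 81.86 MPa.
For a solid shaft τ = 16T/(πd³), so d³ = 16T/(π τ_allow) = 16×5070000/(π×81.86) = 315400 mm³.
d = (315400)^(1/3) = 68.07 mm.

d = 68.1 mm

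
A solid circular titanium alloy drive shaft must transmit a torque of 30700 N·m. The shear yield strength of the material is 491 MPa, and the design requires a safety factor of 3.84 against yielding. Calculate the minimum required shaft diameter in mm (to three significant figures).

Allowable shear stress τ_allow = 491/3.84 = 127.9 MPa.
For a solid shaft τ = 16T/(πd³), so d³ = 16T/(π τ_allow) = 16×3.0700×10^7/(π×127.9) = 1.223×10^6 mm³.
d = (1.223×10^6)^(1/3) = 106.9 mm.

d = 107 mm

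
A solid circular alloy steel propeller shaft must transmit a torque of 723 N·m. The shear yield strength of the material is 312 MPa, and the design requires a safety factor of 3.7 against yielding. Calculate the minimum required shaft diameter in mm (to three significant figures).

d = 35.2 mm

Allowable shear stress τ_allow = 312/3.7 = 84.32 MPa.
For a solid shaft τ = 16T/(πd³), so d³ = 16T/(π τ_allow) = 16×723000/(π×84.32) = 43670 mm³.
d = (43670)^(1/3) = 35.21 mm.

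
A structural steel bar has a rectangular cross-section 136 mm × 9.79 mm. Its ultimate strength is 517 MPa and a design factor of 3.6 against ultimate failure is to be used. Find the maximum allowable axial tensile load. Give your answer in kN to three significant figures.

σ_allow = 517/3.6 = 143.6 MPa.
A = 136×9.79 = 1331 mm².
F_allow = σ_allow × A = 143.6×1331 = 191200 N.

F_allow = 191 kN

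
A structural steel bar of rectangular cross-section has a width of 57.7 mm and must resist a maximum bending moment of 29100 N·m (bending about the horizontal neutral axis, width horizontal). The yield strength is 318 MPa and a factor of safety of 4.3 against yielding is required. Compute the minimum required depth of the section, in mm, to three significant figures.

σ_allow = 318/4.3 = 73.95 MPa.
For a rectangular section σ = 6M/(bh²), so h² = 6M/(b σ_allow) = 6×2.9100×10^7/(57.7×73.95) = 40920 mm².
h = 202.3 mm.

h = 202 mm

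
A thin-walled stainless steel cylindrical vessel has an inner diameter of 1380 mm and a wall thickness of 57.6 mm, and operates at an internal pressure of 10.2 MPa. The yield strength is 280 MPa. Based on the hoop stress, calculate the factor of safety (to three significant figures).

n = 2.29

σ_h = pD/(2t) = 10.2×1380/(2×57.6) = 122.2 MPa.
n = 280/122.2 = 2.292.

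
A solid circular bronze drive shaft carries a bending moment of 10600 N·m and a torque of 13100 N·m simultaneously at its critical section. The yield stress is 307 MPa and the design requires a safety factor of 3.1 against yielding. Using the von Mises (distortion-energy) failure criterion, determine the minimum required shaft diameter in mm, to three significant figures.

σ_allow = σ_y/n = 307/3.1 = 99.03 MPa.
For a solid shaft σ_b = 32M/(πd³) and τ = 16T/(πd³), so the von Mises stress is σ' = (16/πd³)·√(4M²+3T²).
√(4M²+3T²) = √(4×(1.060×10^7)² + 3×(1.310×10^7)²) = 3.105×10^7 N·mm.
d³ = 16×3.105×10^7/(π×99.03) = 1.597×10^6 mm³.
d = 116.9 mm.

d = 117 mm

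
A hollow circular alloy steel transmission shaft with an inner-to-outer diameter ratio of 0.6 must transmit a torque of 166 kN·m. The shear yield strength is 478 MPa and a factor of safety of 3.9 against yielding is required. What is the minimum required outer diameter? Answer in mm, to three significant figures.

d_o = 199 mm

τ_allow = 478/3.9 = 122.6 MPa.
For a hollow shaft τ = 16T/[πd_o³(1−k⁴)] with k = 0.6, so 1−k⁴ = 0.8704.
d_o³ = 16T/[π τ_allow (1−k⁴)] = 16×1.6600×10^8/(π×122.6×0.8704) = 7.925×10^6 mm³.
d_o = 199.4 mm.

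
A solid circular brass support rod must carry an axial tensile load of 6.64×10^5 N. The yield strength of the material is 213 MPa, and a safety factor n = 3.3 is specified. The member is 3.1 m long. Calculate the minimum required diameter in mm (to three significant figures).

d = 114 mm

Allowable stress σ_allow = 213/3.3 = 64.55 MPa.
Required area A = F/σ_allow = 664000/64.55 = 10290 mm².
A = πd²/4 → d = √(4A/π) = 114.4 mm.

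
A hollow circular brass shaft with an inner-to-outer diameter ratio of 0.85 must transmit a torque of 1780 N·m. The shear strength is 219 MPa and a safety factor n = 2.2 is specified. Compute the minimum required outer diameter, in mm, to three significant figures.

d_o = 57.5 mm

τ_allow = 219/2.2 = 99.55 MPa.
For a hollow shaft τ = 16T/[πd_o³(1−k⁴)] with k = 0.85, so 1−k⁴ = 0.4780.
d_o³ = 16T/[π τ_allow (1−k⁴)] = 16×1780000/(π×99.55×0.4780) = 190500 mm³.
d_o = 57.54 mm.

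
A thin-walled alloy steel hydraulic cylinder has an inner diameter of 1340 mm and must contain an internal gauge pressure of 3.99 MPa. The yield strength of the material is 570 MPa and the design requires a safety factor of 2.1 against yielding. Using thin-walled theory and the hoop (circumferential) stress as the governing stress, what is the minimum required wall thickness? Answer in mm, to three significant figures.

σ_allow = 570/2.1 = 271.4 MPa.
Hoop stress σ_h = pD/(2t), so t = pD/(2σ_allow) = 3.99×1340/(2×271.4) = 9.849 mm.

t = 9.85 mm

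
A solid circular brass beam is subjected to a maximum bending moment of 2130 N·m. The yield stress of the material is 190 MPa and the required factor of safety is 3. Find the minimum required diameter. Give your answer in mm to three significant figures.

d = 70.0 mm

σ_allow = 190/3 = 63.33 MPa.
For a solid circular section σ = 32M/(πd³), so d³ = 32M/(π σ_allow) = 32×2130000/(π×63.33) = 342600 mm³.
d = 69.97 mm.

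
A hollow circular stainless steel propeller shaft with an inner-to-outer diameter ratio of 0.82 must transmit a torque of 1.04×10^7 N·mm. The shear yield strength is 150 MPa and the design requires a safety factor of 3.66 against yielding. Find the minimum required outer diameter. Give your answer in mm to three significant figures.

τ_allow = 150/3.66 = 40.98 MPa.
For a hollow shaft τ = 16T/[πd_o³(1−k⁴)] with k = 0.82, so 1−k⁴ = 0.5479.
d_o³ = 16T/[π τ_allow (1−k⁴)] = 16×1.0400×10^7/(π×40.98×0.5479) = 2.359×10^6 mm³.
d_o = 133.1 mm.

d_o = 133 mm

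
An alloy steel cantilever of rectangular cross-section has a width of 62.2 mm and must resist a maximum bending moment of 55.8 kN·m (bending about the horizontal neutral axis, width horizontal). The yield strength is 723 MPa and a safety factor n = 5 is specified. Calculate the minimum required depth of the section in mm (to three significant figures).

h = 193 mm

σ_allow = 723/5 = 144.6 MPa.
For a rectangular section σ = 6M/(bh²), so h² = 6M/(b σ_allow) = 6×5.5800×10^7/(62.2×144.6) = 37220 mm².
h = 192.9 mm.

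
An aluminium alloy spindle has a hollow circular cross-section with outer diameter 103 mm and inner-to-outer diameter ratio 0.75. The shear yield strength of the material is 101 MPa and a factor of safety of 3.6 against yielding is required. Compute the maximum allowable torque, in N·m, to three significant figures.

T_allow = 4110 N·m

τ_allow = 101/3.6 = 28.06 MPa.
For a hollow shaft T_allow = τ_allow·πd_o³(1−k⁴)/16 with 1−k⁴ = 0.6836, so πd_o³(1−k⁴)/16 = 146700 mm³.
T_allow = 28.06×146700 = 4.115×10^6 N·mm = 4115 N·m.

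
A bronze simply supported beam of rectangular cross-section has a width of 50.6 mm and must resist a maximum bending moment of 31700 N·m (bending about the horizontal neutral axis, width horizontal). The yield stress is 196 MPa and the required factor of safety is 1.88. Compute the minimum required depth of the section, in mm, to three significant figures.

σ_allow = 196/1.88 = 104.3 MPa.
For a rectangular section σ = 6M/(bh²), so h² = 6M/(b σ_allow) = 6×3.1700×10^7/(50.6×104.3) = 36050 mm².
h = 189.9 mm.

h = 190 mm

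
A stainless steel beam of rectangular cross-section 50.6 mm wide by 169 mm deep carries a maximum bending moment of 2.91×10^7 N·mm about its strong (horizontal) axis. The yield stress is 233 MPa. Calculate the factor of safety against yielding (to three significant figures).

n = 1.93

Section modulus S = bh²/6 = 50.6×169²/6 = 240900 mm³.
σ = M/S = 2.9100×10^7/240900 = 120.8 MPa.
n = 233/120.8 = 1.929.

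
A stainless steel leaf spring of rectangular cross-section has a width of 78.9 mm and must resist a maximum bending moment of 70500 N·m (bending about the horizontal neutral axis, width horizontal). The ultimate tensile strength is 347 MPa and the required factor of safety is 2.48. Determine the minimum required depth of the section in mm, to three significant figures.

h = 196 mm

σ_allow = 347/2.48 = 139.9 MPa.
For a rectangular section σ = 6M/(bh²), so h² = 6M/(b σ_allow) = 6×7.0500×10^7/(78.9×139.9) = 38320 mm².
h = 195.7 mm.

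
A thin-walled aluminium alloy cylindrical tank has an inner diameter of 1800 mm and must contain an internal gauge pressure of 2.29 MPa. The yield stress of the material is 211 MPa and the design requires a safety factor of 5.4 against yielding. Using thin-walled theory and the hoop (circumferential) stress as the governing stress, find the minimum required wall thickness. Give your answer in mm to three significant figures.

σ_allow = 211/5.4 = 39.07 MPa.
Hoop stress σ_h = pD/(2t), so t = pD/(2σ_allow) = 2.29×1800/(2×39.07) = 52.75 mm.

t = 52.7 mm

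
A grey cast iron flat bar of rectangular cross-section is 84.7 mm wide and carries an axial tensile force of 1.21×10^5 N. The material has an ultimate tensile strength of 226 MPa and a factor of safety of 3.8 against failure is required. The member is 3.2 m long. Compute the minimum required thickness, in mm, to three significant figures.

t = 24.0 mm

σ_allow = 226/3.8 = 59.47 MPa.
Required area A = F/σ_allow = 121000/59.47 = 2035 mm².
t = A/w = 2035/84.7 = 24.02 mm.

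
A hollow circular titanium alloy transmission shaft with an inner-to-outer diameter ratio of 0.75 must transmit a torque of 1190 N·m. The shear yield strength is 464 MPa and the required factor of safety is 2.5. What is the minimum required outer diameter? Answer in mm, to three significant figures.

τ_allow = 464/2.5 = 185.6 MPa.
For a hollow shaft τ = 16T/[πd_o³(1−k⁴)] with k = 0.75, so 1−k⁴ = 0.6836.
d_o³ = 16T/[π τ_allow (1−k⁴)] = 16×1190000/(π×185.6×0.6836) = 47770 mm³.
d_o = 36.28 mm.

d_o = 36.3 mm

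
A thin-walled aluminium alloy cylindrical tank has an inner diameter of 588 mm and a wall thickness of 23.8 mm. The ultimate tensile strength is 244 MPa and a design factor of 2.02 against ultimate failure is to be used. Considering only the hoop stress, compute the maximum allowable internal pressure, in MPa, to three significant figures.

σ_allow = 244/2.02 = 120.8 MPa.
σ_h = pD/(2t) → p_allow = 2σ_allow t/D = 2×120.8×23.8/588 = 9.778 MPa.

p_allow = 9.78 MPa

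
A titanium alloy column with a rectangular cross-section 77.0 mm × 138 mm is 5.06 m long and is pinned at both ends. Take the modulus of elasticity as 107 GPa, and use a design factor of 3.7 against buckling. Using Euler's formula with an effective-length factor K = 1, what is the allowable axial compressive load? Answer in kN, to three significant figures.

P_allow = 58.5 kN

Buckling occurs about the weak axis: I_min = h·b³/12 = 138×77.0³/12 = 5.250×10^6 mm⁴ (b = 77.0 mm is the smaller dimension).
Effective length L_e = KL = 1×5.06 m = 5060 mm.
Euler critical load P_cr = π²EI/L_e² = π²×107000×5.250×10^6/5060² = 216500 N.
P_allow = P_cr/n = 216500/3.7 = 58530 N.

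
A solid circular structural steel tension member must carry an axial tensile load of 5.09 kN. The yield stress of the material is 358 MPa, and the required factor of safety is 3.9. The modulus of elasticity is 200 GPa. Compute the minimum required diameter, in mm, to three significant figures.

d = 8.40 mm

Allowable stress σ_allow = 358/3.9 = 91.79 MPa.
Required area A = F/σ_allow = 5090.0/91.79 = 55.45 mm².
A = πd²/4 → d = √(4A/π) = 8.402 mm.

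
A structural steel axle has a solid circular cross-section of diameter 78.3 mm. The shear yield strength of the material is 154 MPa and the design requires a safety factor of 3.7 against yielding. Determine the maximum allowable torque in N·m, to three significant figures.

τ_allow = 154/3.7 = 41.62 MPa.
For a solid shaft T_allow = τ_allow·πd³/16; πd³/16 = π×78.3³/16 = 94260 mm³.
T_allow = 41.62×94260 = 3.923×10^6 N·mm = 3923 N·m.

T_allow = 3920 N·m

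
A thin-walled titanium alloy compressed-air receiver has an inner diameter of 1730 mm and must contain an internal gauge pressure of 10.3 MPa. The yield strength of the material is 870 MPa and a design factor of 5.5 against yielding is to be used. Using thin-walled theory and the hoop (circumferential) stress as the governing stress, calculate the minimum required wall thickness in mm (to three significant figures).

σ_allow = 870/5.5 = 158.2 MPa.
Hoop stress σ_h = pD/(2t), so t = pD/(2σ_allow) = 10.3×1730/(2×158.2) = 56.32 mm.

t = 56.3 mm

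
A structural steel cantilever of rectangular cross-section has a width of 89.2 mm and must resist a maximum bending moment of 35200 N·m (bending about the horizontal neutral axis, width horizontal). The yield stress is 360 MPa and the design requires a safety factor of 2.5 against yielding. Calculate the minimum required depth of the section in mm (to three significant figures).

σ_allow = 360/2.5 = 144.0 MPa.
For a rectangular section σ = 6M/(bh²), so h² = 6M/(b σ_allow) = 6×3.5200×10^7/(89.2×144.0) = 16440 mm².
h = 128.2 mm.

h = 128 mm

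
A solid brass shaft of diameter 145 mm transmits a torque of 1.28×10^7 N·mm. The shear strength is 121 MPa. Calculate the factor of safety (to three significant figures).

τ = 16T/(πd³) = 16×1.2800×10^7/(π×145³) = 21.38 MPa.
n = τ_limit/τ = 121/21.38 = 5.659.

n = 5.66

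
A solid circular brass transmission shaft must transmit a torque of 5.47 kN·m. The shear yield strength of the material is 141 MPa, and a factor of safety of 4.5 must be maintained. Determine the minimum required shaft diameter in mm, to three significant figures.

d = 96.2 mm

Allowable shear stress τ_allow = 141/4.5 = 31.33 MPa.
For a solid shaft τ = 16T/(πd³), so d³ = 16T/(π τ_allow) = 16×5470000/(π×31.33) = 889100 mm³.
d = (889100)^(1/3) = 96.16 mm.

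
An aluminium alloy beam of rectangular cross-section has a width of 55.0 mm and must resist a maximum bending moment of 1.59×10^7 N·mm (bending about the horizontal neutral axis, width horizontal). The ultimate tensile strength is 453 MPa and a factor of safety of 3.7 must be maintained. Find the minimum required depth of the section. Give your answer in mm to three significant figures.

σ_allow = 453/3.7 = 122.4 MPa.
For a rectangular section σ = 6M/(bh²), so h² = 6M/(b σ_allow) = 6×1.5900×10^7/(55.0×122.4) = 14170 mm².
h = 119.0 mm.

h = 119 mm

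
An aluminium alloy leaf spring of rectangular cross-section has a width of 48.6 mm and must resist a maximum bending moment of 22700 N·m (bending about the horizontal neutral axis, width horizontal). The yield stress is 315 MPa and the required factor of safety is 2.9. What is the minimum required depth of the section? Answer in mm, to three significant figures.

σ_allow = 315/2.9 = 108.6 MPa.
For a rectangular section σ = 6M/(bh²), so h² = 6M/(b σ_allow) = 6×2.2700×10^7/(48.6×108.6) = 25800 mm².
h = 160.6 mm.

h = 161 mm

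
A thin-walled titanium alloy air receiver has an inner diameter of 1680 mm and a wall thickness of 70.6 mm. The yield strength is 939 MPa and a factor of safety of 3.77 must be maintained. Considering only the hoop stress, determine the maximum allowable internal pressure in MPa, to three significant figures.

p_allow = 20.9 MPa

σ_allow = 939/3.77 = 249.1 MPa.
σ_h = pD/(2t) → p_allow = 2σ_allow t/D = 2×249.1×70.6/1680 = 20.93 MPa.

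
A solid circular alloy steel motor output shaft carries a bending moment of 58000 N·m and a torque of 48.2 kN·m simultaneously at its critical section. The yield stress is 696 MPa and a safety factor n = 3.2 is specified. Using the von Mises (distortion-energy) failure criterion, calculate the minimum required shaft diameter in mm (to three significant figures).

d = 150 mm

σ_allow = σ_y/n = 696/3.2 = 217.5 MPa.
For a solid shaft σ_b = 32M/(πd³) and τ = 16T/(πd³), so the von Mises stress is σ' = (16/πd³)·√(4M²+3T²).
√(4M²+3T²) = √(4×(5.800×10^7)² + 3×(4.820×10^7)²) = 1.429×10^8 N·mm.
d³ = 16×1.429×10^8/(π×217.5) = 3.347×10^6 mm³.
d = 149.6 mm.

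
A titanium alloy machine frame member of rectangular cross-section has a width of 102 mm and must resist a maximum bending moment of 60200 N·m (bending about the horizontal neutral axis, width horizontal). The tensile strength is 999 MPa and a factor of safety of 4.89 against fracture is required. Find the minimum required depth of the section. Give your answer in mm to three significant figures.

σ_allow = 999/4.89 = 204.3 MPa.
For a rectangular section σ = 6M/(bh²), so h² = 6M/(b σ_allow) = 6×6.0200×10^7/(102×204.3) = 17330 mm².
h = 131.7 mm.

h = 132 mm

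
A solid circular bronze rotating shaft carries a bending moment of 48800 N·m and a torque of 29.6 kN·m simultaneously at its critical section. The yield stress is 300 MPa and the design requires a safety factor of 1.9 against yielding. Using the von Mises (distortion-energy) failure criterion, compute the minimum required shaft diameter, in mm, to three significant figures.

d = 153 mm

σ_allow = σ_y/n = 300/1.9 = 157.9 MPa.
For a solid shaft σ_b = 32M/(πd³) and τ = 16T/(πd³), so the von Mises stress is σ' = (16/πd³)·√(4M²+3T²).
√(4M²+3T²) = √(4×(4.880×10^7)² + 3×(2.960×10^7)²) = 1.102×10^8 N·mm.
d³ = 16×1.102×10^8/(π×157.9) = 3.556×10^6 mm³.
d = 152.6 mm.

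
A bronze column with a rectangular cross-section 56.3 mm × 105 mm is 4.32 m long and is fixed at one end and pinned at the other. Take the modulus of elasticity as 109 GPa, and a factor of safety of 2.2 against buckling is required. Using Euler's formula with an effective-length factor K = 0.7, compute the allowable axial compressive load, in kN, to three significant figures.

Buckling occurs about the weak axis: I_min = h·b³/12 = 105×56.3³/12 = 1.561×10^6 mm⁴ (b = 56.3 mm is the smaller dimension).
Effective length L_e = KL = 0.7×4.32 m = 3024 mm.
Euler critical load P_cr = π²EI/L_e² = π²×109000×1.561×10^6/3024² = 183700 N.
P_allow = P_cr/n = 183700/2.2 = 83500 N.

P_allow = 83.5 kN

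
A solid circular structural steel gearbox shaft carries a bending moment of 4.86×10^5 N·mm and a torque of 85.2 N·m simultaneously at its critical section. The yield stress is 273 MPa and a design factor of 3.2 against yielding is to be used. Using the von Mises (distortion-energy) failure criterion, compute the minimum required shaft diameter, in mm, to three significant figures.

d = 38.9 mm

σ_allow = σ_y/n = 273/3.2 = 85.31 MPa.
For a solid shaft σ_b = 32M/(πd³) and τ = 16T/(πd³), so the von Mises stress is σ' = (16/πd³)·√(4M²+3T²).
√(4M²+3T²) = √(4×(486000)² + 3×(85200)²) = 983100 N·mm.
d³ = 16×983100/(π×85.31) = 58690 mm³.
d = 38.86 mm.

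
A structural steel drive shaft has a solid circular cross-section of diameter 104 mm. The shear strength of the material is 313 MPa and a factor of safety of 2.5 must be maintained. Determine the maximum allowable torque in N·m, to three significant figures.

T_allow = 27700 N·m

τ_allow = 313/2.5 = 125.2 MPa.
For a solid shaft T_allow = τ_allow·πd³/16; πd³/16 = π×104³/16 = 220900 mm³.
T_allow = 125.2×220900 = 2.765×10^7 N·mm = 27650 N·m.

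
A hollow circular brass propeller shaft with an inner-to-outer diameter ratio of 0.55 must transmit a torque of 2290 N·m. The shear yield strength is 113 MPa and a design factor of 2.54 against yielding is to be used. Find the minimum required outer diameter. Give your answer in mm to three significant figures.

τ_allow = 113/2.54 = 44.49 MPa.
For a hollow shaft τ = 16T/[πd_o³(1−k⁴)] with k = 0.55, so 1−k⁴ = 0.9085.
d_o³ = 16T/[π τ_allow (1−k⁴)] = 16×2290000/(π×44.49×0.9085) = 288600 mm³.
d_o = 66.08 mm.

d_o = 66.1 mm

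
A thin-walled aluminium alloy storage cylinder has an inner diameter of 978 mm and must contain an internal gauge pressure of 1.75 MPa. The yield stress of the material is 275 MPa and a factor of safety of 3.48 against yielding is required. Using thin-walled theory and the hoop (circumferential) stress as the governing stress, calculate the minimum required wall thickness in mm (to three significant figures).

σ_allow = 275/3.48 = 79.02 MPa.
Hoop stress σ_h = pD/(2t), so t = pD/(2σ_allow) = 1.75×978/(2×79.02) = 10.83 mm.

t = 10.8 mm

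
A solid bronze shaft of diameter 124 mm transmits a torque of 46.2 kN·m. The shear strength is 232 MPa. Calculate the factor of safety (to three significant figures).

n = 1.88

τ = 16T/(πd³) = 16×4.6200×10^7/(π×124³) = 123.4 MPa.
n = τ_limit/τ = 232/123.4 = 1.880.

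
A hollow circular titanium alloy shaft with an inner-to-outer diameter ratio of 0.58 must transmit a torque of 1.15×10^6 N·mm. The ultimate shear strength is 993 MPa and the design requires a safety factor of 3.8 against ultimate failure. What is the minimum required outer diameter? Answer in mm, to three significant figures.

d_o = 29.3 mm

τ_allow = 993/3.8 = 261.3 MPa.
For a hollow shaft τ = 16T/[πd_o³(1−k⁴)] with k = 0.58, so 1−k⁴ = 0.8868.
d_o³ = 16T/[π τ_allow (1−k⁴)] = 16×1150000/(π×261.3×0.8868) = 25270 mm³.
d_o = 29.35 mm.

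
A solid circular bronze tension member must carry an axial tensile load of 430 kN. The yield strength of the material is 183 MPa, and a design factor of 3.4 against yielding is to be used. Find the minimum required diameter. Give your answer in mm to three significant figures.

d = 101 mm

Allowable stress σ_allow = 183/3.4 = 53.82 MPa.
Required area A = F/σ_allow = 430000/53.82 = 7989 mm².
A = πd²/4 → d = √(4A/π) = 100.9 mm.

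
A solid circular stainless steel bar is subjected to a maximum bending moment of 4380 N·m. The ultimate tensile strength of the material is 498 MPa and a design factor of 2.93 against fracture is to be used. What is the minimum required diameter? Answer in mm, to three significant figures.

d = 64.0 mm

σ_allow = 498/2.93 = 170.0 MPa.
For a solid circular section σ = 32M/(πd³), so d³ = 32M/(π σ_allow) = 32×4380000/(π×170.0) = 262500 mm³.
d = 64.03 mm.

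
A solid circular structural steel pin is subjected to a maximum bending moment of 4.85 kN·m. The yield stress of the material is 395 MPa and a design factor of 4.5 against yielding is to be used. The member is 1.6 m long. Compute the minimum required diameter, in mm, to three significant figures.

d = 82.6 mm

σ_allow = 395/4.5 = 87.78 MPa.
For a solid circular section σ = 32M/(πd³), so d³ = 32M/(π σ_allow) = 32×4850000/(π×87.78) = 562800 mm³.
d = 82.56 mm.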